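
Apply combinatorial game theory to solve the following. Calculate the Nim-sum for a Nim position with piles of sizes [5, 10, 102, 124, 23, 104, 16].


We need the XOR (exclusive or) of all pile sizes.
After XOR-ing pile 1 (size 5): 0 XOR 5 = 5
After XOR-ing pile 2 (size 10): 5 XOR 10 = 15
After XOR-ing pile 3 (size 102): 15 XOR 102 = 105
After XOR-ing pile 4 (size 124): 105 XOR 124 = 21
After XOR-ing pile 5 (size 23): 21 XOR 23 = 2
After XOR-ing pile 6 (size 104): 2 XOR 104 = 106
After XOR-ing pile 7 (size 16): 106 XOR 16 = 122
The Nim-value of this position is 122.

122


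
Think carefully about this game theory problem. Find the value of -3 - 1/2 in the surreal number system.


x = -3, y = 1/2
Converting to common denominator: 2
x = -6/2, y = 1/2
x - y = -3 - 1/2 = -7/2

-7/2


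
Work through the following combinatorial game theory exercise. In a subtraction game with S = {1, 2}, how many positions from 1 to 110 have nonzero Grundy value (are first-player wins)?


Subtraction set S = {1, 2}, so G(n) = n mod 3.
G(n) = 0 when n is a multiple of 3.
Multiples of 3 in [1, 110]: 36
N-positions (nonzero Grundy) = 110 - 36 = 74

74


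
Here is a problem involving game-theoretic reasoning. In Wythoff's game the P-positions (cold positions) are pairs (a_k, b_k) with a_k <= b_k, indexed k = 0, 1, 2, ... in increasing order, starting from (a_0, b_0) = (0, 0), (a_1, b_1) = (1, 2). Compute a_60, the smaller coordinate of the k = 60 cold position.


By Wythoff's theorem, a_k = floor(k * phi) and b_k = floor(k * phi^2) = a_k + k, where phi = (1 + sqrt(5))/2 is the golden ratio.
phi = (1 + sqrt(5))/2 = 1.618034
k = 60
k * phi = 60 * 1.618034 = 97.082039
a_60 = floor(k * phi) = 97

97


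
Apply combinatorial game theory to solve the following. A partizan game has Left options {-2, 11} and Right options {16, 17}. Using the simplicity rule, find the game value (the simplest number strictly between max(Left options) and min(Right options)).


Left options: {-2, 11}, max = 11
Right options: {16, 17}, min = 16
All options are numbers and max(Left) < min(Right), so by the simplicity theorem the value is the simplest (earliest-born) number strictly between 11 and 16.
Integers 12 through 15 all lie strictly between 11 and 16.
Among integers, the simplest (lowest birthday = smallest |n|; 0 is born on day 0, +-n on day n) is 12.
No non-integer in the interval can be simpler: if x is a non-integer in the interval, then floor(x) or ceil(x) also lies in the interval (the interval contains an integer), and both are proper prefixes of x's sign expansion, i.e. born earlier. So the game value is 12.
Game value = 12

12


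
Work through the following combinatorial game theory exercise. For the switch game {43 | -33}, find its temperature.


The game is {43 | -33}, a switch {a | b} with numbers a > b.
Cooling {a | b} by t gives {a - t | b + t}, which stops being hot when a - t = b + t, i.e. at t = (a - b)/2. So the temperature of a switch is (a - b)/2.
Temperature = (Left option - Right option) / 2
= (43 - (-33)) / 2
= 76 / 2
= 38

38


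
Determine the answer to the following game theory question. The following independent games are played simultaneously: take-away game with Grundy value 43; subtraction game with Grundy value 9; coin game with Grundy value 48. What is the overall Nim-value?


By the Sprague-Grundy theorem, the Grundy value of a sum of games is the XOR of individual Grundy values.
take-away game: Grundy value = 43. Running XOR: 0 XOR 43 = 43
subtraction game: Grundy value = 9. Running XOR: 43 XOR 9 = 34
coin game: Grundy value = 48. Running XOR: 34 XOR 48 = 18
The combined Grundy value is 18.

18


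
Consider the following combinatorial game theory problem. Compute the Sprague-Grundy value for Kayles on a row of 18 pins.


Kayles: a move removes 1 or 2 adjacent pins from a contiguous row.
Removing pins from a row of k leaves two independent rows (a, b) with a + b = k - 1 (one pin) or a + b = k - 2 (two pins); an end removal gives a = 0.
By Sprague-Grundy, G(k) = mex{ G(a) XOR G(b) } over all these splits. G(0) = 0.
G(1): splits (0,0):0^0=0 -> mex({0}) = 1
G(2): splits (0,1):0^1=1 (0,0):0^0=0 -> mex({0, 1}) = 2
G(3): splits (0,2):0^2=2 (1,1):1^1=0 (0,1):0^1=1 -> mex({0, 1, 2}) = 3
G(4): splits (0,3):0^3=3 (1,2):1^2=3 (0,2):0^2=2 (1,1):1^1=0 -> mex({0, 2, 3}) = 1
G(5): splits (0,4):0^1=1 (1,3):1^3=2 (2,2):2^2=0 (0,3):0^3=3 (1,2):1^2=3 -> mex({0, 1, 2, 3}) = 4
G(6) = mex({0, 1, 2, 4}) = 3
G(7) = mex({0, 1, 3, 4, 5}) = 2
G(8) = mex({0, 2, 3, 5, 6}) = 1
G(9) = mex({0, 1, 2, 3, 6, 7}) = 4
G(10) = mex({0, 1, 3, 4, 5, 7}) = 2
G(11) = mex({0, 1, 2, 3, 4, 5}) = 6
G(12) = mex({0, 1, 2, 3, 5, 6, 7}) = 4
G(13) = mex({0, 2, 3, 4, 6, 7}) = 1
G(14) = mex({0, 1, 4, 5, 6, 7}) = 2
G(15) = mex({0, 1, 2, 3, 4, 5, 6}) = 7
G(16) = mex({0, 2, 3, 5, 6, 7}) = 1
G(17) = mex({0, 1, 2, 3, 5, 6, 7}) = 4
G(18) = mex({0, 1, 2, 4, 5, 6}) = 3
Therefore G(18) = 3.

3


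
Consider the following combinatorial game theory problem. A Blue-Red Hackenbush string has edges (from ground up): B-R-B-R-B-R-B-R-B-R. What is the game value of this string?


Edges (from ground): B-R-B-R-B-R-B-R-B-R
By Berlekamp's sign-expansion rule, a Blue-Red Hackenbush stalk has the value of the surreal number whose sign sequence is the edge sequence with B -> + and R -> -.
Sign sequence: +-+-+-+-+-
Trace the sign expansion in the surreal number tree, starting from 0:
Edge 1: B (sign +) -> bounds (0, +inf), value = 1
Edge 2: R (sign -) -> bounds (0, 1), value = 1/2
Edge 3: B (sign +) -> bounds (1/2, 1), value = 3/4
Edge 4: R (sign -) -> bounds (1/2, 3/4), value = 5/8
Edge 5: B (sign +) -> bounds (5/8, 3/4), value = 11/16
Edge 6: R (sign -) -> bounds (5/8, 11/16), value = 21/32
Edge 7: B (sign +) -> bounds (21/32, 11/16), value = 43/64
Edge 8: R (sign -) -> bounds (21/32, 43/64), value = 85/128
Edge 9: B (sign +) -> bounds (85/128, 43/64), value = 171/256
Edge 10: R (sign -) -> bounds (85/128, 171/256), value = 341/512
Game value = 341/512

341/512


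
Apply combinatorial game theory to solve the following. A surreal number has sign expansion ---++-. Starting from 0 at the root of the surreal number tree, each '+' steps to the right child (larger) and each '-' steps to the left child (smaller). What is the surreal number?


Sign expansion: ---++-
Rule: track bounds (lo, hi), initially (-inf, +inf). On '+', the current value becomes lo and we move to the simplest number in (value, hi): value + 1 if hi = +inf, otherwise the midpoint (value + hi)/2. On '-', the current value becomes hi and we move to value - 1 if lo = -inf, otherwise the midpoint (lo + value)/2.
Start at 0.
Step 1: sign = -, move left. Bounds: (-inf, 0). Value = -1
Step 2: sign = -, move left. Bounds: (-inf, -1). Value = -2
Step 3: sign = -, move left. Bounds: (-inf, -2). Value = -3
Step 4: sign = +, move right. Bounds: (-3, -2). Value = -5/2
Step 5: sign = +, move right. Bounds: (-5/2, -2). Value = -9/4
Step 6: sign = -, move left. Bounds: (-5/2, -9/4). Value = -19/8
The surreal number with sign expansion ---++- is -19/8.

-19/8


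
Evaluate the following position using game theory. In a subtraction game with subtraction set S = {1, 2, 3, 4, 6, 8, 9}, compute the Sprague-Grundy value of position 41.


The subtraction set is S = {1, 2, 3, 4, 6, 8, 9}.
G(k) = mex{ G(k - s) : s in S, s <= k }. We compute iteratively: G(0) = 0.
G(1) = mex({0}) = 1
G(2) = mex({0, 1}) = 2
G(3) = mex({0, 1, 2}) = 3
G(4) = mex({0, 1, 2, 3}) = 4
G(5) = mex({1, 2, 3, 4}) = 0
G(6) = mex({0, 2, 3, 4}) = 1
G(7) = mex({0, 1, 3, 4}) = 2
G(8) = mex({0, 1, 2, 4}) = 3
G(9) = mex({0, 1, 2, 3}) = 4
G(10) = mex({1, 2, 3, 4}) = 0
G(11) = mex({0, 2, 3, 4}) = 1
G(12) = mex({0, 1, 3, 4}) = 2
G(13) = mex({0, 1, 2, 4}) = 3
Observe that G(5)..G(13) = 0, 1, 2, 3, 4, 0, 1, 2, 3 repeats G(0)..G(8) = 0, 1, 2, 3, 4, 0, 1, 2, 3.
For k >= max(S) = 9, G(k) is determined by the previous 9 values G(k-9)..G(k-1); a window of 9 consecutive values has recurred shifted by 5, so by induction G(k + 5) = G(k) for all k >= 0: the sequence is periodic from the start with period 5.
One period: G(0..4) = 0, 1, 2, 3, 4.
41 mod 5 = 1, so G(41) = G(1) = 1.

1


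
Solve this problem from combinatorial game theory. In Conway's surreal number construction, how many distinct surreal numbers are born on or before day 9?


Day 0: {|} = 0 is born. Count = 1.
Day n: the number of surreal numbers born by day n is 2^(n+1) - 1.
By day 0: 2^1 - 1 = 1
By day 1: 2^2 - 1 = 3
By day 2: 2^3 - 1 = 7
By day 3: 2^4 - 1 = 15
By day 4: 2^5 - 1 = 31
By day 5: 2^6 - 1 = 63
By day 6: 2^7 - 1 = 127
By day 7: 2^8 - 1 = 255
By day 8: 2^9 - 1 = 511
By day 9: 2^10 - 1 = 1023
By day 9: 1023 surreal numbers.

1023


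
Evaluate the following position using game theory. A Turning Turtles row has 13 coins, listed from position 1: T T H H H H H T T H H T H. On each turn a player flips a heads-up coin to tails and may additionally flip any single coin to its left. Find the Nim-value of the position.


Coins: T T H H H H H T T H H T H
Key fact: a single head at position k behaves exactly like a Nim heap of size k (turning it to T and optionally flipping a coin at j < k corresponds to moving the heap from k to j, or to 0), and heads combine as a disjunctive sum (two heads at the same place would cancel, matching j XOR j = 0). So the Nim-value is the XOR of the 1-indexed positions of the heads.
Face-up positions (1-indexed): [3, 4, 5, 6, 7, 10, 11, 13]
XOR 0 with 3: 0 XOR 3 = 3
XOR 3 with 4: 3 XOR 4 = 7
XOR 7 with 5: 7 XOR 5 = 2
XOR 2 with 6: 2 XOR 6 = 4
XOR 4 with 7: 4 XOR 7 = 3
XOR 3 with 10: 3 XOR 10 = 9
XOR 9 with 11: 9 XOR 11 = 2
XOR 2 with 13: 2 XOR 13 = 15
Nim-value = 15

15


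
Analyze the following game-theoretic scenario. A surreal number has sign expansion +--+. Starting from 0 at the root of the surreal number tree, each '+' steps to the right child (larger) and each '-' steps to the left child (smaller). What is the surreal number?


Sign expansion: +--+
Rule: track bounds (lo, hi), initially (-inf, +inf). On '+', the current value becomes lo and we move to the simplest number in (value, hi): value + 1 if hi = +inf, otherwise the midpoint (value + hi)/2. On '-', the current value becomes hi and we move to value - 1 if lo = -inf, otherwise the midpoint (lo + value)/2.
Start at 0.
Step 1: sign = +, move right. Bounds: (0, +inf). Value = 1
Step 2: sign = -, move left. Bounds: (0, 1). Value = 1/2
Step 3: sign = -, move left. Bounds: (0, 1/2). Value = 1/4
Step 4: sign = +, move right. Bounds: (1/4, 1/2). Value = 3/8
The surreal number with sign expansion +--+ is 3/8.

3/8


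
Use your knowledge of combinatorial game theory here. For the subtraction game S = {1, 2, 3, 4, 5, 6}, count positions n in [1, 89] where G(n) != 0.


Subtraction set S = {1, 2, 3, 4, 5, 6}, so G(n) = n mod 7.
G(n) = 0 when n is a multiple of 7.
Multiples of 7 in [1, 89]: 12
N-positions (nonzero Grundy) = 89 - 12 = 77

77


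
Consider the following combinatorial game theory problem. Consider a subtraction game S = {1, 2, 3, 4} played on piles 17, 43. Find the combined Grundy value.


Subtraction set: {1, 2, 3, 4}
For this subtraction set, G(n) = n mod 5 (period = max + 1 = 5).
Pile 1 (size 17): G(17) = 17 mod 5 = 2
Pile 2 (size 43): G(43) = 43 mod 5 = 3
Total Grundy value = XOR of all: 2 XOR 3 = 1

1


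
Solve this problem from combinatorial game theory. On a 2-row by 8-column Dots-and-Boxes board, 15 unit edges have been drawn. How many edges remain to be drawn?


Grid: 2 x 8 boxes, i.e. 3 rows and 9 columns of dots.
Horizontal edges: (rows + 1) * cols = 3 * 8 = 24
Vertical edges: rows * (cols + 1) = 2 * 9 = 18
Total edges: 24 + 18 = 42
Edges drawn: 15
Remaining: 42 - 15 = 27

27


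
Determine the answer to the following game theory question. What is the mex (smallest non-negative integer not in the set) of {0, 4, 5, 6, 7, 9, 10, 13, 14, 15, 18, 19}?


Set = {0, 4, 5, 6, 7, 9, 10, 13, 14, 15, 18, 19}
0 is in the set.
1 is NOT in the set. This is the mex.
mex = 1

1


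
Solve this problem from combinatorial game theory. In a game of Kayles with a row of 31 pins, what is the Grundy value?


Kayles: a move removes 1 or 2 adjacent pins from a contiguous row.
Removing pins from a row of k leaves two independent rows (a, b) with a + b = k - 1 (one pin) or a + b = k - 2 (two pins); an end removal gives a = 0.
By Sprague-Grundy, G(k) = mex{ G(a) XOR G(b) } over all these splits. G(0) = 0.
G(1): splits (0,0):0^0=0 -> mex({0}) = 1
G(2): splits (0,1):0^1=1 (0,0):0^0=0 -> mex({0, 1}) = 2
G(3): splits (0,2):0^2=2 (1,1):1^1=0 (0,1):0^1=1 -> mex({0, 1, 2}) = 3
G(4): splits (0,3):0^3=3 (1,2):1^2=3 (0,2):0^2=2 (1,1):1^1=0 -> mex({0, 2, 3}) = 1
G(5): splits (0,4):0^1=1 (1,3):1^3=2 (2,2):2^2=0 (0,3):0^3=3 (1,2):1^2=3 -> mex({0, 1, 2, 3}) = 4
G(6) = mex({0, 1, 2, 4}) = 3
G(7) = mex({0, 1, 3, 4, 5}) = 2
G(8) = mex({0, 2, 3, 5, 6}) = 1
G(9) = mex({0, 1, 2, 3, 6, 7}) = 4
G(10) = mex({0, 1, 3, 4, 5, 7}) = 2
G(11) = mex({0, 1, 2, 3, 4, 5}) = 6
G(12) = mex({0, 1, 2, 3, 5, 6, 7}) = 4
G(13) = mex({0, 2, 3, 4, 6, 7}) = 1
G(14) = mex({0, 1, 4, 5, 6, 7}) = 2
G(15) = mex({0, 1, 2, 3, 4, 5, 6}) = 7
G(16) = mex({0, 2, 3, 5, 6, 7}) = 1
G(17) = mex({0, 1, 2, 3, 5, 6, 7}) = 4
G(18) = mex({0, 1, 2, 4, 5, 6}) = 3
G(19) = mex({0, 1, 3, 4, 5, 7}) = 2
G(20) = mex({0, 2, 3, 4, 5, 6, 7}) = 1
G(21) = mex({0, 1, 2, 3, 5, 6, 7}) = 4
G(22) = mex({0, 1, 2, 3, 4, 5, 7}) = 6
G(23) = mex({0, 1, 2, 3, 4, 5, 6}) = 7
G(24) = mex({0, 1, 2, 3, 5, 6, 7}) = 4
G(25) = mex({0, 2, 3, 4, 6, 7}) = 1
G(26) = mex({0, 1, 3, 4, 5, 6, 7}) = 2
G(27) = mex({0, 1, 2, 3, 4, 5, 6, 7}) = 8
G(28) = mex({0, 1, 2, 3, 4, 6, 7, 8}) = 5
G(29) = mex({0, 1, 2, 3, 5, 6, 7, 8, 9}) = 4
G(30) = mex({0, 1, 2, 3, 4, 5, 6, 9, 10}) = 7
G(31) = mex({0, 1, 3, 4, 5, 7, 10, 11}) = 2
Therefore G(31) = 2.

2


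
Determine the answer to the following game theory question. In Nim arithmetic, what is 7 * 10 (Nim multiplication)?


Nim multiplication is bilinear over XOR: (u XOR v) * w = (u*w) XOR (v*w).
So we split each operand into its bit components and XOR the pairwise Nim products.
7 = 1 + 2 + 4 (as XOR of powers of 2).
10 = 2 + 8 (as XOR of powers of 2).
Using the standard Nim-product table on single bits:
  2*2 = 3,   2*4 = 8,   2*8 = 12,
  4*4 = 6,   4*8 = 11,  8*8 = 13,
and  1*x = x (identity), k*l = l*k (commutative).
Pairwise Nim products:
  1 * 2 = 2
  1 * 8 = 8
  2 * 2 = 3
  2 * 8 = 12
  4 * 2 = 8
  4 * 8 = 11
XOR them: 2 XOR 8 XOR 3 XOR 12 XOR 8 XOR 11 = 6.
Result: 7 * 10 = 6 (in Nim).

6


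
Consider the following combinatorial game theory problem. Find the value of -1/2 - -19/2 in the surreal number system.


x = -1/2, y = -19/2
Converting to common denominator: 2
x = -1/2, y = -19/2
x - y = -1/2 - -19/2 = 9

9


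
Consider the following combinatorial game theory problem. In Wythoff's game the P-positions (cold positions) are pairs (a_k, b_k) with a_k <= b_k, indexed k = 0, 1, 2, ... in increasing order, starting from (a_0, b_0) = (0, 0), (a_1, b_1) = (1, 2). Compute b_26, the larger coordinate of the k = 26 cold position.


By Wythoff's theorem, a_k = floor(k * phi) and b_k = floor(k * phi^2) = a_k + k, where phi = (1 + sqrt(5))/2 is the golden ratio.
phi = (1 + sqrt(5))/2 = 1.618034
phi^2 = phi + 1 = 2.618034
k = 26
k * phi^2 = 26 * 2.618034 = 68.068884
b_26 = floor(k * phi^2) = 68 (check: a_26 + k = 42 + 26 = 68)

68


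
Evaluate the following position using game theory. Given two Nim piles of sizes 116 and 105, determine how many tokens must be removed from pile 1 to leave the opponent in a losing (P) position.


Piles: 116 and 105
Current XOR: 116 XOR 105 = 29 (non-zero, so this is an N-position).
To make the XOR zero, we need to find a move that balances the piles.
For pile 1 (size 116): target = 116 XOR 29 = 105
We reduce pile 1 from 116 to 105.
Tokens removed: 116 - 105 = 11
Verification: 105 XOR 105 = 0

11


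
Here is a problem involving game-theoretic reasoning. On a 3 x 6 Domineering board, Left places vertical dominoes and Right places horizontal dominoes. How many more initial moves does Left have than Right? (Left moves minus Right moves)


Board is 3 x 6 (rows x cols).
Left (vertical) placements: (rows-1) * cols = 2 * 6 = 12
Right (horizontal) placements: rows * (cols-1) = 3 * 5 = 15
Advantage = Left - Right = 12 - 15 = -3

-3


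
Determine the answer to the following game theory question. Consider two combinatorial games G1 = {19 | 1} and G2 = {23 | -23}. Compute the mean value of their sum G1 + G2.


G1 = {19 | 1}, G2 = {23 | -23}
Each is a switch {a | b} with numbers a > b; its mean value is (a + b)/2, and mean value is additive over game sums: m(G1 + G2) = m(G1) + m(G2).
Mean of G1 = (19 + (1))/2 = 20/2 = 10
Mean of G2 = (23 + (-23))/2 = 0/2 = 0
Mean of G1 + G2 = 10 + 0 = 10

10


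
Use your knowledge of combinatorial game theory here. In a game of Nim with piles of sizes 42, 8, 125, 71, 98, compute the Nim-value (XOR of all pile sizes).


We need the XOR (exclusive or) of all pile sizes.
After XOR-ing pile 1 (size 42): 0 XOR 42 = 42
After XOR-ing pile 2 (size 8): 42 XOR 8 = 34
After XOR-ing pile 3 (size 125): 34 XOR 125 = 95
After XOR-ing pile 4 (size 71): 95 XOR 71 = 24
After XOR-ing pile 5 (size 98): 24 XOR 98 = 122
The Nim-value of this position is 122.

122


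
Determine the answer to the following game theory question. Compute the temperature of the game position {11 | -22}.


The game is {11 | -22}, a switch {a | b} with numbers a > b.
Cooling {a | b} by t gives {a - t | b + t}, which stops being hot when a - t = b + t, i.e. at t = (a - b)/2. So the temperature of a switch is (a - b)/2.
Temperature = (Left option - Right option) / 2
= (11 - (-22)) / 2
= 33 / 2
= 33/2

33/2


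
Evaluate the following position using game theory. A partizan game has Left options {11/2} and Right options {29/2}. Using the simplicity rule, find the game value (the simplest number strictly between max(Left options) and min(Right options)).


Left options: {11/2}, max = 11/2
Right options: {29/2}, min = 29/2
All options are numbers and max(Left) < min(Right), so by the simplicity theorem the value is the simplest (earliest-born) number strictly between 11/2 and 29/2.
Integers 6 through 14 all lie strictly between 11/2 and 29/2.
Among integers, the simplest (lowest birthday = smallest |n|; 0 is born on day 0, +-n on day n) is 6.
No non-integer in the interval can be simpler: if x is a non-integer in the interval, then floor(x) or ceil(x) also lies in the interval (the interval contains an integer), and both are proper prefixes of x's sign expansion, i.e. born earlier. So the game value is 6.
Game value = 6

6


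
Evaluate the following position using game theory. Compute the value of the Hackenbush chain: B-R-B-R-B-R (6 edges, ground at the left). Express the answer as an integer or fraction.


Edges (from ground): B-R-B-R-B-R
By Berlekamp's sign-expansion rule, a Blue-Red Hackenbush stalk has the value of the surreal number whose sign sequence is the edge sequence with B -> + and R -> -.
Sign sequence: +-+-+-
Trace the sign expansion in the surreal number tree, starting from 0:
Edge 1: B (sign +) -> bounds (0, +inf), value = 1
Edge 2: R (sign -) -> bounds (0, 1), value = 1/2
Edge 3: B (sign +) -> bounds (1/2, 1), value = 3/4
Edge 4: R (sign -) -> bounds (1/2, 3/4), value = 5/8
Edge 5: B (sign +) -> bounds (5/8, 3/4), value = 11/16
Edge 6: R (sign -) -> bounds (5/8, 11/16), value = 21/32
Game value = 21/32

21/32


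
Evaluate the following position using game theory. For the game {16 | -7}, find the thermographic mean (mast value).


Game = {16 | -7}, a switch {a | b} with numbers a > b.
Its thermograph has left wall a - t and right wall b + t, which meet at t = (a - b)/2, where both equal (a + b)/2. So the mast (mean value) is at (a + b)/2.
Mean = (16 + (-7))/2 = 9/2 = 9/2

9/2


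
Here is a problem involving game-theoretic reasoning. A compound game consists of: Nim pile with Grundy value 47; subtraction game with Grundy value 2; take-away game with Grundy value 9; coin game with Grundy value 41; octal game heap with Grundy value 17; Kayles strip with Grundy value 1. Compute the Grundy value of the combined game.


By the Sprague-Grundy theorem, the Grundy value of a sum of games is the XOR of individual Grundy values.
Nim pile: Grundy value = 47. Running XOR: 0 XOR 47 = 47
subtraction game: Grundy value = 2. Running XOR: 47 XOR 2 = 45
take-away game: Grundy value = 9. Running XOR: 45 XOR 9 = 36
coin game: Grundy value = 41. Running XOR: 36 XOR 41 = 13
octal game heap: Grundy value = 17. Running XOR: 13 XOR 17 = 28
Kayles strip: Grundy value = 1. Running XOR: 28 XOR 1 = 29
The combined Grundy value is 29.

29


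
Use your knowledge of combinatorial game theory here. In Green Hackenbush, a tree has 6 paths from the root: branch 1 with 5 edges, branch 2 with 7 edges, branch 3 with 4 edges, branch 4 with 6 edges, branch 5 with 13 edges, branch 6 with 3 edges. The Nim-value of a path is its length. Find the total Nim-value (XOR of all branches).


The tree has 6 branches from the ground vertex.
In Green Hackenbush, the Nim-value of a simple path of length k is k.
Branch 1: length 5, Nim-value = 5
Branch 2: length 7, Nim-value = 7
Branch 3: length 4, Nim-value = 4
Branch 4: length 6, Nim-value = 6
Branch 5: length 13, Nim-value = 13
Branch 6: length 3, Nim-value = 3
Total Nim-value = XOR of all branch values:
0 XOR 5 = 5
5 XOR 7 = 2
2 XOR 4 = 6
6 XOR 6 = 0
0 XOR 13 = 13
13 XOR 3 = 14
Nim-value of the tree = 14

14


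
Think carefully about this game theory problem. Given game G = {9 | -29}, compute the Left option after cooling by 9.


Original game: {9 | -29} (a switch {a | b} with a > b).
Cooling by t (for t below the temperature (a - b)/2 = 19) taxes each move by t: {a | b} cooled by t is {a - t | b + t}.
Cooling amount: t = 9
Cooled Left option: 9 - 9 = 0
Cooled Right option: -29 + 9 = -20
Cooled game: {0 | -20}
Left option = 0

0


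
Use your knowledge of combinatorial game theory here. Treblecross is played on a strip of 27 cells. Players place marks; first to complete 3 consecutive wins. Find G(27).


Treblecross: place X on empty cells; 3-in-a-row wins.
Playing within two cells of an existing X lets the opponent win at once, so sensible play treats the cells i-2..i+2 around each X as dead. The player left with no safe cell loses, so this is a normal-play take-away game on strips of safe cells.
Placing X at cell i (0-indexed) of a strip of k safe cells leaves independent strips of sizes max(0, i-2) and max(0, k-i-3). Hence G(k) = mex{ G(max(0,i-2)) XOR G(max(0,k-i-3)) : 0 <= i < k }, with G(0) = 0.
G(1): splits (0,0):0^0=0 -> mex({0}) = 1
G(2): splits (0,0):0^0=0 -> mex({0}) = 1
G(3): splits (0,0):0^0=0 -> mex({0}) = 1
G(4): splits (0,1):0^1=1 (0,0):0^0=0 -> mex({0, 1}) = 2
G(5): splits (0,2):0^1=1 (0,1):0^1=1 (0,0):0^0=0 -> mex({0, 1}) = 2
G(6) = mex({1}) = 0
G(7) = mex({0, 1, 2}) = 3
G(8) = mex({0, 1, 2}) = 3
G(9) = mex({0, 2}) = 1
G(10) = mex({0, 2, 3}) = 1
G(11) = mex({0, 3}) = 1
G(12) = mex({1, 3}) = 0
G(13) = mex({0, 1, 2, 3}) = 4
G(14) = mex({0, 1, 2}) = 3
G(15) = mex({0, 1, 2}) = 3
G(16) = mex({0, 1, 2, 4}) = 3
G(17) = mex({0, 1, 3, 4}) = 2
G(18) = mex({0, 1, 3, 4}) = 2
G(19) = mex({0, 1, 3, 5}) = 2
G(20) = mex({0, 1, 2, 3, 5}) = 4
G(21) = mex({0, 1, 2, 3, 5}) = 4
G(22) = mex({1, 2, 6}) = 0
G(23) = mex({0, 1, 2, 3, 4, 6}) = 5
G(24) = mex({0, 1, 2, 3, 4}) = 5
G(25) = mex({0, 1, 3, 4, 7}) = 2
G(26) = mex({0, 1, 3, 4, 5, 7}) = 2
G(27) = mex({0, 1, 3, 5}) = 2
Therefore G(27) = 2.

2


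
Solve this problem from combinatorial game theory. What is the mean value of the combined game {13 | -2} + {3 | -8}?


G1 = {13 | -2}, G2 = {3 | -8}
Each is a switch {a | b} with numbers a > b; its mean value is (a + b)/2, and mean value is additive over game sums: m(G1 + G2) = m(G1) + m(G2).
Mean of G1 = (13 + (-2))/2 = 11/2 = 11/2
Mean of G2 = (3 + (-8))/2 = -5/2 = -5/2
Mean of G1 + G2 = 11/2 + -5/2 = 3

3


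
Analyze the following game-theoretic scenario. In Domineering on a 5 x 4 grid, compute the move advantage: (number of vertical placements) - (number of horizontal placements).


Board is 5 x 4 (rows x cols).
Left (vertical) placements: (rows-1) * cols = 4 * 4 = 16
Right (horizontal) placements: rows * (cols-1) = 5 * 3 = 15
Advantage = Left - Right = 16 - 15 = 1

1


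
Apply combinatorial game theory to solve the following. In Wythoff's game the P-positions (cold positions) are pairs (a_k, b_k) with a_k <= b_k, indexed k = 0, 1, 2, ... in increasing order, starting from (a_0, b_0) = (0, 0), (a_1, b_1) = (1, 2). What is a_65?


By Wythoff's theorem, a_k = floor(k * phi) and b_k = floor(k * phi^2) = a_k + k, where phi = (1 + sqrt(5))/2 is the golden ratio.
phi = (1 + sqrt(5))/2 = 1.618034
k = 65
k * phi = 65 * 1.618034 = 105.172209
a_65 = floor(k * phi) = 105

105


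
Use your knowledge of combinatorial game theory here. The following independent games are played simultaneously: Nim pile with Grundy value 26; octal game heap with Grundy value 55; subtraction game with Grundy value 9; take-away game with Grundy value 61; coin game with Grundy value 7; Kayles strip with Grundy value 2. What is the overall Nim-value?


By the Sprague-Grundy theorem, the Grundy value of a sum of games is the XOR of individual Grundy values.
Nim pile: Grundy value = 26. Running XOR: 0 XOR 26 = 26
octal game heap: Grundy value = 55. Running XOR: 26 XOR 55 = 45
subtraction game: Grundy value = 9. Running XOR: 45 XOR 9 = 36
take-away game: Grundy value = 61. Running XOR: 36 XOR 61 = 25
coin game: Grundy value = 7. Running XOR: 25 XOR 7 = 30
Kayles strip: Grundy value = 2. Running XOR: 30 XOR 2 = 28
The combined Grundy value is 28.

28


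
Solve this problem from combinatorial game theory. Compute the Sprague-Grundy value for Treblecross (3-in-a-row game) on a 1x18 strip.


Treblecross: place X on empty cells; 3-in-a-row wins.
Playing within two cells of an existing X lets the opponent win at once, so sensible play treats the cells i-2..i+2 around each X as dead. The player left with no safe cell loses, so this is a normal-play take-away game on strips of safe cells.
Placing X at cell i (0-indexed) of a strip of k safe cells leaves independent strips of sizes max(0, i-2) and max(0, k-i-3). Hence G(k) = mex{ G(max(0,i-2)) XOR G(max(0,k-i-3)) : 0 <= i < k }, with G(0) = 0.
G(1): splits (0,0):0^0=0 -> mex({0}) = 1
G(2): splits (0,0):0^0=0 -> mex({0}) = 1
G(3): splits (0,0):0^0=0 -> mex({0}) = 1
G(4): splits (0,1):0^1=1 (0,0):0^0=0 -> mex({0, 1}) = 2
G(5): splits (0,2):0^1=1 (0,1):0^1=1 (0,0):0^0=0 -> mex({0, 1}) = 2
G(6) = mex({1}) = 0
G(7) = mex({0, 1, 2}) = 3
G(8) = mex({0, 1, 2}) = 3
G(9) = mex({0, 2}) = 1
G(10) = mex({0, 2, 3}) = 1
G(11) = mex({0, 3}) = 1
G(12) = mex({1, 3}) = 0
G(13) = mex({0, 1, 2, 3}) = 4
G(14) = mex({0, 1, 2}) = 3
G(15) = mex({0, 1, 2}) = 3
G(16) = mex({0, 1, 2, 4}) = 3
G(17) = mex({0, 1, 3, 4}) = 2
G(18) = mex({0, 1, 3, 4}) = 2
Therefore G(18) = 2.

2


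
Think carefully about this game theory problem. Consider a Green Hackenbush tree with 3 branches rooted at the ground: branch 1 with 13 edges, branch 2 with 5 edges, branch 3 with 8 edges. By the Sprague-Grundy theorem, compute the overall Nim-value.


The tree has 3 branches from the ground vertex.
In Green Hackenbush, the Nim-value of a simple path of length k is k.
Branch 1: length 13, Nim-value = 13
Branch 2: length 5, Nim-value = 5
Branch 3: length 8, Nim-value = 8
Total Nim-value = XOR of all branch values:
0 XOR 13 = 13
13 XOR 5 = 8
8 XOR 8 = 0
Nim-value of the tree = 0

0


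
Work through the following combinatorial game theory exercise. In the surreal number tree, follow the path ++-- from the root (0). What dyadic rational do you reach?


Sign expansion: ++--
Rule: track bounds (lo, hi), initially (-inf, +inf). On '+', the current value becomes lo and we move to the simplest number in (value, hi): value + 1 if hi = +inf, otherwise the midpoint (value + hi)/2. On '-', the current value becomes hi and we move to value - 1 if lo = -inf, otherwise the midpoint (lo + value)/2.
Start at 0.
Step 1: sign = +, move right. Bounds: (0, +inf). Value = 1
Step 2: sign = +, move right. Bounds: (1, +inf). Value = 2
Step 3: sign = -, move left. Bounds: (1, 2). Value = 3/2
Step 4: sign = -, move left. Bounds: (1, 3/2). Value = 5/4
The surreal number with sign expansion ++-- is 5/4.

5/4


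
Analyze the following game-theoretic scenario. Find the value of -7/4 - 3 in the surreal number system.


x = -7/4, y = 3
Converting to common denominator: 4
x = -7/4, y = 12/4
x - y = -7/4 - 3 = -19/4

-19/4


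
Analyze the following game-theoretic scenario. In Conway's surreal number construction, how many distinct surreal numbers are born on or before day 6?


Day 0: {|} = 0 is born. Count = 1.
Day n: the number of surreal numbers born by day n is 2^(n+1) - 1.
By day 0: 2^1 - 1 = 1
By day 1: 2^2 - 1 = 3
By day 2: 2^3 - 1 = 7
By day 3: 2^4 - 1 = 15
By day 4: 2^5 - 1 = 31
By day 5: 2^6 - 1 = 63
By day 6: 2^7 - 1 = 127
By day 6: 127 surreal numbers.

127


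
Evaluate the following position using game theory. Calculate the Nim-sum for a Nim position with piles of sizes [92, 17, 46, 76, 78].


We need the XOR (exclusive or) of all pile sizes.
After XOR-ing pile 1 (size 92): 0 XOR 92 = 92
After XOR-ing pile 2 (size 17): 92 XOR 17 = 77
After XOR-ing pile 3 (size 46): 77 XOR 46 = 99
After XOR-ing pile 4 (size 76): 99 XOR 76 = 47
After XOR-ing pile 5 (size 78): 47 XOR 78 = 97
The Nim-value of this position is 97.

97


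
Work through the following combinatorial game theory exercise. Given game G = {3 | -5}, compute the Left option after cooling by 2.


Original game: {3 | -5} (a switch {a | b} with a > b).
Cooling by t (for t below the temperature (a - b)/2 = 4) taxes each move by t: {a | b} cooled by t is {a - t | b + t}.
Cooling amount: t = 2
Cooled Left option: 3 - 2 = 1
Cooled Right option: -5 + 2 = -3
Cooled game: {1 | -3}
Left option = 1

1


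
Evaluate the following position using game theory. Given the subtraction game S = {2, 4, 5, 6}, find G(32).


The subtraction set is S = {2, 4, 5, 6}.
G(k) = mex{ G(k - s) : s in S, s <= k }. We compute iteratively: G(0) = 0.
G(1) = mex({}) = 0
G(2) = mex({0}) = 1
G(3) = mex({0}) = 1
G(4) = mex({0, 1}) = 2
G(5) = mex({0, 1}) = 2
G(6) = mex({0, 1, 2}) = 3
G(7) = mex({0, 1, 2}) = 3
G(8) = mex({1, 2, 3}) = 0
G(9) = mex({1, 2, 3}) = 0
G(10) = mex({0, 2, 3}) = 1
G(11) = mex({0, 2, 3}) = 1
G(12) = mex({0, 1, 3}) = 2
G(13) = mex({0, 1, 3}) = 2
Observe that G(8)..G(13) = 0, 0, 1, 1, 2, 2 repeats G(0)..G(5) = 0, 0, 1, 1, 2, 2.
For k >= max(S) = 6, G(k) is determined by the previous 6 values G(k-6)..G(k-1); a window of 6 consecutive values has recurred shifted by 8, so by induction G(k + 8) = G(k) for all k >= 0: the sequence is periodic from the start with period 8.
One period: G(0..7) = 0, 0, 1, 1, 2, 2, 3, 3.
32 mod 8 = 0, so G(32) = G(0) = 0.

0


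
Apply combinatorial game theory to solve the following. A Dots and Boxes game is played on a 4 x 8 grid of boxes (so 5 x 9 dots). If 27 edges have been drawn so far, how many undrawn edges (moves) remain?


Grid: 4 x 8 boxes, i.e. 5 rows and 9 columns of dots.
Horizontal edges: (rows + 1) * cols = 5 * 8 = 40
Vertical edges: rows * (cols + 1) = 4 * 9 = 36
Total edges: 40 + 36 = 76
Edges drawn: 27
Remaining: 76 - 27 = 49

49


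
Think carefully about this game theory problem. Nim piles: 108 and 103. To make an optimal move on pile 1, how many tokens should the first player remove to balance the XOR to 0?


Piles: 108 and 103
Current XOR: 108 XOR 103 = 11 (non-zero, so this is an N-position).
To make the XOR zero, we need to find a move that balances the piles.
For pile 1 (size 108): target = 108 XOR 11 = 103
We reduce pile 1 from 108 to 103.
Tokens removed: 108 - 103 = 5
Verification: 103 XOR 103 = 0

5


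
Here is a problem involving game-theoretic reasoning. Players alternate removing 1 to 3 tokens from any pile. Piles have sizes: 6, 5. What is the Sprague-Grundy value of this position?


Subtraction set: {1, 2, 3}
For this subtraction set, G(n) = n mod 4 (period = max + 1 = 4).
Pile 1 (size 6): G(6) = 6 mod 4 = 2
Pile 2 (size 5): G(5) = 5 mod 4 = 1
Total Grundy value = XOR of all: 2 XOR 1 = 3

3


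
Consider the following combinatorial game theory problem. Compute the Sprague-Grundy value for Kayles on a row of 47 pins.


Kayles: a move removes 1 or 2 adjacent pins from a contiguous row.
Removing pins from a row of k leaves two independent rows (a, b) with a + b = k - 1 (one pin) or a + b = k - 2 (two pins); an end removal gives a = 0.
By Sprague-Grundy, G(k) = mex{ G(a) XOR G(b) } over all these splits. G(0) = 0.
G(1): splits (0,0):0^0=0 -> mex({0}) = 1
G(2): splits (0,1):0^1=1 (0,0):0^0=0 -> mex({0, 1}) = 2
G(3): splits (0,2):0^2=2 (1,1):1^1=0 (0,1):0^1=1 -> mex({0, 1, 2}) = 3
G(4): splits (0,3):0^3=3 (1,2):1^2=3 (0,2):0^2=2 (1,1):1^1=0 -> mex({0, 2, 3}) = 1
G(5): splits (0,4):0^1=1 (1,3):1^3=2 (2,2):2^2=0 (0,3):0^3=3 (1,2):1^2=3 -> mex({0, 1, 2, 3}) = 4
G(6) = mex({0, 1, 2, 4}) = 3
G(7) = mex({0, 1, 3, 4, 5}) = 2
G(8) = mex({0, 2, 3, 5, 6}) = 1
G(9) = mex({0, 1, 2, 3, 6, 7}) = 4
G(10) = mex({0, 1, 3, 4, 5, 7}) = 2
G(11) = mex({0, 1, 2, 3, 4, 5}) = 6
G(12) = mex({0, 1, 2, 3, 5, 6, 7}) = 4
G(13) = mex({0, 2, 3, 4, 6, 7}) = 1
G(14) = mex({0, 1, 4, 5, 6, 7}) = 2
G(15) = mex({0, 1, 2, 3, 4, 5, 6}) = 7
G(16) = mex({0, 2, 3, 5, 6, 7}) = 1
G(17) = mex({0, 1, 2, 3, 5, 6, 7}) = 4
G(18) = mex({0, 1, 2, 4, 5, 6}) = 3
G(19) = mex({0, 1, 3, 4, 5, 7}) = 2
G(20) = mex({0, 2, 3, 4, 5, 6, 7}) = 1
G(21) = mex({0, 1, 2, 3, 5, 6, 7}) = 4
G(22) = mex({0, 1, 2, 3, 4, 5, 7}) = 6
G(23) = mex({0, 1, 2, 3, 4, 5, 6}) = 7
G(24) = mex({0, 1, 2, 3, 5, 6, 7}) = 4
G(25) = mex({0, 2, 3, 4, 6, 7}) = 1
G(26) = mex({0, 1, 3, 4, 5, 6, 7}) = 2
G(27) = mex({0, 1, 2, 3, 4, 5, 6, 7}) = 8
G(28) = mex({0, 1, 2, 3, 4, 6, 7, 8}) = 5
G(29) = mex({0, 1, 2, 3, 5, 6, 7, 8, 9}) = 4
G(30) = mex({0, 1, 2, 3, 4, 5, 6, 9, 10}) = 7
G(31) = mex({0, 1, 3, 4, 5, 7, 10, 11}) = 2
G(32) = mex({0, 2, 3, 4, 5, 6, 7, 9, 11}) = 1
G(33) = mex({0, 1, 2, 3, 4, 5, 6, 7, 9, 12}) = 8
G(34) = mex({0, 1, 2, 3, 4, 5, 7, 8, 11, 12}) = 6
G(35) = mex({0, 1, 2, 3, 4, 5, 6, 8, 9, 10, 11}) = 7
G(36) = mex({0, 1, 2, 3, 5, 6, 7, 9, 10}) = 4
G(37) = mex({0, 2, 3, 4, 6, 7, 9, 10, 11, 12}) = 1
G(38) = mex({0, 1, 3, 4, 5, 6, 7, 9, 10, 11, 12}) = 2
G(39) = mex({0, 1, 2, 4, 5, 6, 7, 9, 10, 12, 14}) = 3
G(40) = mex({0, 2, 3, 4, 6, 7, 11, 12, 14}) = 1
G(41) = mex({0, 1, 2, 3, 5, 6, 7, 9, 10, 11, 12}) = 4
G(42) = mex({0, 1, 2, 3, 4, 5, 6, 9, 10}) = 7
G(43) = mex({0, 1, 3, 4, 5, 7, 9, 10, 12, 15}) = 2
G(44) = mex({0, 2, 3, 4, 5, 6, 7, 9, 10, 12, 15}) = 1
G(45) = mex({0, 1, 2, 3, 4, 5, 6, 7, 9, 10, 12, 14}) = 8
G(46) = mex({0, 1, 3, 4, 5, 7, 8, 11, 12, 14}) = 2
G(47) = mex({0, 1, 2, 3, 4, 5, 6, 8, 9, 10, 11, 12}) = 7
Therefore G(47) = 7.

7


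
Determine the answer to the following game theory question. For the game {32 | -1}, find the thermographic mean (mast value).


Game = {32 | -1}, a switch {a | b} with numbers a > b.
Its thermograph has left wall a - t and right wall b + t, which meet at t = (a - b)/2, where both equal (a + b)/2. So the mast (mean value) is at (a + b)/2.
Mean = (32 + (-1))/2 = 31/2 = 31/2

31/2


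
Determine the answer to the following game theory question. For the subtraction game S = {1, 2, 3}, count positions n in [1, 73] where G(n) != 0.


Subtraction set S = {1, 2, 3}, so G(n) = n mod 4.
G(n) = 0 when n is a multiple of 4.
Multiples of 4 in [1, 73]: 18
N-positions (nonzero Grundy) = 73 - 18 = 55

55


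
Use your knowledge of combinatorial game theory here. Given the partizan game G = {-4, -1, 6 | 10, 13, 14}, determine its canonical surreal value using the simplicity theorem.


Left options: {-4, -1, 6}, max = 6
Right options: {10, 13, 14}, min = 10
All options are numbers and max(Left) < min(Right), so by the simplicity theorem the value is the simplest (earliest-born) number strictly between 6 and 10.
Integers 7 through 9 all lie strictly between 6 and 10.
Among integers, the simplest (lowest birthday = smallest |n|; 0 is born on day 0, +-n on day n) is 7.
No non-integer in the interval can be simpler: if x is a non-integer in the interval, then floor(x) or ceil(x) also lies in the interval (the interval contains an integer), and both are proper prefixes of x's sign expansion, i.e. born earlier. So the game value is 7.
Game value = 7

7


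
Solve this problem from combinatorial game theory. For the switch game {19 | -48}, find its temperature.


The game is {19 | -48}, a switch {a | b} with numbers a > b.
Cooling {a | b} by t gives {a - t | b + t}, which stops being hot when a - t = b + t, i.e. at t = (a - b)/2. So the temperature of a switch is (a - b)/2.
Temperature = (Left option - Right option) / 2
= (19 - (-48)) / 2
= 67 / 2
= 67/2

67/2


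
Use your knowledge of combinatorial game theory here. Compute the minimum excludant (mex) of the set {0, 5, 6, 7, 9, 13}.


Set = {0, 5, 6, 7, 9, 13}
0 is in the set.
1 is NOT in the set. This is the mex.
mex = 1

1


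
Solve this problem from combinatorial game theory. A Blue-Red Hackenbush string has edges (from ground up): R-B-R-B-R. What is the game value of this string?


Edges (from ground): R-B-R-B-R
By Berlekamp's sign-expansion rule, a Blue-Red Hackenbush stalk has the value of the surreal number whose sign sequence is the edge sequence with B -> + and R -> -.
Sign sequence: -+-+-
Trace the sign expansion in the surreal number tree, starting from 0:
Edge 1: R (sign -) -> bounds (-inf, 0), value = -1
Edge 2: B (sign +) -> bounds (-1, 0), value = -1/2
Edge 3: R (sign -) -> bounds (-1, -1/2), value = -3/4
Edge 4: B (sign +) -> bounds (-3/4, -1/2), value = -5/8
Edge 5: R (sign -) -> bounds (-3/4, -5/8), value = -11/16
Game value = -11/16

-11/16


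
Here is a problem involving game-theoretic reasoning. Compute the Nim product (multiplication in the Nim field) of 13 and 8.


Nim multiplication is bilinear over XOR: (u XOR v) * w = (u*w) XOR (v*w).
So we split each operand into its bit components and XOR the pairwise Nim products.
13 = 1 + 4 + 8 (as XOR of powers of 2).
8 = 8 (as XOR of powers of 2).
Using the standard Nim-product table on single bits:
  2*2 = 3,   2*4 = 8,   2*8 = 12,
  4*4 = 6,   4*8 = 11,  8*8 = 13,
and  1*x = x (identity), k*l = l*k (commutative).
Pairwise Nim products:
  1 * 8 = 8
  4 * 8 = 11
  8 * 8 = 13
XOR them: 8 XOR 11 XOR 13 = 14.
Result: 13 * 8 = 14 (in Nim).

14


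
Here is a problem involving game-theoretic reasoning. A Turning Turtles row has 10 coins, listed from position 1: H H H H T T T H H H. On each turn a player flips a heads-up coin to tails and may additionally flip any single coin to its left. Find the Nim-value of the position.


Coins: H H H H T T T H H H
Key fact: a single head at position k behaves exactly like a Nim heap of size k (turning it to T and optionally flipping a coin at j < k corresponds to moving the heap from k to j, or to 0), and heads combine as a disjunctive sum (two heads at the same place would cancel, matching j XOR j = 0). So the Nim-value is the XOR of the 1-indexed positions of the heads.
Face-up positions (1-indexed): [1, 2, 3, 4, 8, 9, 10]
XOR 0 with 1: 0 XOR 1 = 1
XOR 1 with 2: 1 XOR 2 = 3
XOR 3 with 3: 3 XOR 3 = 0
XOR 0 with 4: 0 XOR 4 = 4
XOR 4 with 8: 4 XOR 8 = 12
XOR 12 with 9: 12 XOR 9 = 5
XOR 5 with 10: 5 XOR 10 = 15
Nim-value = 15

15


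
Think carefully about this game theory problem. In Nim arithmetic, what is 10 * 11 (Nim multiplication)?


Nim multiplication is bilinear over XOR: (u XOR v) * w = (u*w) XOR (v*w).
So we split each operand into its bit components and XOR the pairwise Nim products.
10 = 2 + 8 (as XOR of powers of 2).
11 = 1 + 2 + 8 (as XOR of powers of 2).
Using the standard Nim-product table on single bits:
  2*2 = 3,   2*4 = 8,   2*8 = 12,
  4*4 = 6,   4*8 = 11,  8*8 = 13,
and  1*x = x (identity), k*l = l*k (commutative).
Pairwise Nim products:
  2 * 1 = 2
  2 * 2 = 3
  2 * 8 = 12
  8 * 1 = 8
  8 * 2 = 12
  8 * 8 = 13
XOR them: 2 XOR 3 XOR 12 XOR 8 XOR 12 XOR 13 = 4.
Result: 10 * 11 = 4 (in Nim).

4


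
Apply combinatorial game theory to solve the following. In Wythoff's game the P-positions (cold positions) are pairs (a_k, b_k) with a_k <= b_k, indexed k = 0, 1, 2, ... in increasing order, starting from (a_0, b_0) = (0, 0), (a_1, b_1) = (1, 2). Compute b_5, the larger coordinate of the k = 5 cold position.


By Wythoff's theorem, a_k = floor(k * phi) and b_k = floor(k * phi^2) = a_k + k, where phi = (1 + sqrt(5))/2 is the golden ratio.
phi = (1 + sqrt(5))/2 = 1.618034
phi^2 = phi + 1 = 2.618034
k = 5
k * phi^2 = 5 * 2.618034 = 13.090170
b_5 = floor(k * phi^2) = 13 (check: a_5 + k = 8 + 5 = 13)

13
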